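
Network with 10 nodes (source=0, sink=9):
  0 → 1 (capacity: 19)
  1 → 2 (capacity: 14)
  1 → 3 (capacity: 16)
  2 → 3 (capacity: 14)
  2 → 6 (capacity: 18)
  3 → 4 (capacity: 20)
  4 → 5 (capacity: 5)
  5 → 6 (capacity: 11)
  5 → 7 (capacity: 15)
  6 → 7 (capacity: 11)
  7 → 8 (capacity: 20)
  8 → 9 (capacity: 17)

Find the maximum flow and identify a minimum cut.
Max flow = 16, Min cut edges: (4,5), (6,7)

Maximum flow: 16
Minimum cut: (4,5), (6,7)
Partition: S = [0, 1, 2, 3, 4, 6], T = [5, 7, 8, 9]

Max-flow min-cut theorem verified: both equal 16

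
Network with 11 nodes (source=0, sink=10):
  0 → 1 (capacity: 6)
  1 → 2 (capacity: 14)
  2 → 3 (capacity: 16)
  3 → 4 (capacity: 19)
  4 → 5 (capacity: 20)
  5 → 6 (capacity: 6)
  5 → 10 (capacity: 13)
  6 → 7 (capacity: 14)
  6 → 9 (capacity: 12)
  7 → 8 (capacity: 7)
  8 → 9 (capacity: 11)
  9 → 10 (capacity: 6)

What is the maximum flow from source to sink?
Maximum flow = 6

Max flow: 6

Flow assignment:
  0 → 1: 6/6
  1 → 2: 6/14
  2 → 3: 6/16
  3 → 4: 6/19
  4 → 5: 6/20
  5 → 10: 6/13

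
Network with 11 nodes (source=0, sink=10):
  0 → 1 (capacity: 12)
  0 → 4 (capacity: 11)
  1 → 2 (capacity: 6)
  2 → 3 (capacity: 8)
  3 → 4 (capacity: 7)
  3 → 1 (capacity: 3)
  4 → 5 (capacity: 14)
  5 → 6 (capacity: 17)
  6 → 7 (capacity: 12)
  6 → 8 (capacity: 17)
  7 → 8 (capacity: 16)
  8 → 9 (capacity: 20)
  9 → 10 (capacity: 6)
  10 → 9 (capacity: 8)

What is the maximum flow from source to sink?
Maximum flow = 6

Max flow: 6

Flow assignment:
  0 → 1: 6/12
  1 → 2: 6/6
  2 → 3: 6/8
  3 → 4: 6/7
  4 → 5: 6/14
  5 → 6: 6/17
  6 → 8: 6/17
  8 → 9: 6/20
  9 → 10: 6/6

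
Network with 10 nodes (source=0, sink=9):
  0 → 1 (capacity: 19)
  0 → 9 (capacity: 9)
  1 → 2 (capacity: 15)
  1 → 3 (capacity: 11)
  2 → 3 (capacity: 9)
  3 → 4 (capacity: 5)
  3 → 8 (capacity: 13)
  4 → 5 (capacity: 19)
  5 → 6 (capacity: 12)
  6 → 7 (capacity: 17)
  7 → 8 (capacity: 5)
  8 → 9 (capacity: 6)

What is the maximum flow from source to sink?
Maximum flow = 15

Max flow: 15

Flow assignment:
  0 → 1: 6/19
  0 → 9: 9/9
  1 → 2: 6/15
  2 → 3: 6/9
  3 → 4: 5/5
  3 → 8: 1/13
  4 → 5: 5/19
  5 → 6: 5/12
  6 → 7: 5/17
  7 → 8: 5/5
  8 → 9: 6/6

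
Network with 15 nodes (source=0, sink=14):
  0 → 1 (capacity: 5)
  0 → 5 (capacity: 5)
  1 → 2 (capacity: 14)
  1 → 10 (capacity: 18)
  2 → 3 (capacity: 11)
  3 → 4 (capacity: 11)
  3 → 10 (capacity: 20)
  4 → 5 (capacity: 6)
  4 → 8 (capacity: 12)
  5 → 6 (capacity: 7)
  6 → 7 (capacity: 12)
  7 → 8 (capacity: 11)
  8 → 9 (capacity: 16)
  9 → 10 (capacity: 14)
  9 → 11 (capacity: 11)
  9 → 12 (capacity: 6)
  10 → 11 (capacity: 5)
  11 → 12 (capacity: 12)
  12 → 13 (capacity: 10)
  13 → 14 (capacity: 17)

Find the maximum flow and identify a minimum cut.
Max flow = 10, Min cut edges: (12,13)

Maximum flow: 10
Minimum cut: (12,13)
Partition: S = [0, 1, 2, 3, 4, 5, 6, 7, 8, 9, 10, 11, 12], T = [13, 14]

Max-flow min-cut theorem verified: both equal 10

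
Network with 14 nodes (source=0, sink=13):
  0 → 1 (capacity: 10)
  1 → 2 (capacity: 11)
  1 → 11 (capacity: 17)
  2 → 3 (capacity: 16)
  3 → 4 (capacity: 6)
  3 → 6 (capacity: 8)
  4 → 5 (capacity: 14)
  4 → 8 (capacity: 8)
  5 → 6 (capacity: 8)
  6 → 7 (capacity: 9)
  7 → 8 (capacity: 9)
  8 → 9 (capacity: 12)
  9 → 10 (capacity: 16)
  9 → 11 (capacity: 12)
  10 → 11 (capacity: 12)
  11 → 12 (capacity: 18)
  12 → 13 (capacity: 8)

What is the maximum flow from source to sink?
Maximum flow = 8

Max flow: 8

Flow assignment:
  0 → 1: 8/10
  1 → 11: 8/17
  11 → 12: 8/18
  12 → 13: 8/8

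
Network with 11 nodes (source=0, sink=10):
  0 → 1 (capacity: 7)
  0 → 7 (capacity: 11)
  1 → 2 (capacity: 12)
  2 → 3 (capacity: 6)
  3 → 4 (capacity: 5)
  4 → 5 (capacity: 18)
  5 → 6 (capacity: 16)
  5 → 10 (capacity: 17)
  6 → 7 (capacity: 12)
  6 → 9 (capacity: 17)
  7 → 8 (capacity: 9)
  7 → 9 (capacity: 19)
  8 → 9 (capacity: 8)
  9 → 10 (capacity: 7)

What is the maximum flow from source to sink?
Maximum flow = 12

Max flow: 12

Flow assignment:
  0 → 1: 5/7
  0 → 7: 7/11
  1 → 2: 5/12
  2 → 3: 5/6
  3 → 4: 5/5
  4 → 5: 5/18
  5 → 10: 5/17
  7 → 9: 7/19
  9 → 10: 7/7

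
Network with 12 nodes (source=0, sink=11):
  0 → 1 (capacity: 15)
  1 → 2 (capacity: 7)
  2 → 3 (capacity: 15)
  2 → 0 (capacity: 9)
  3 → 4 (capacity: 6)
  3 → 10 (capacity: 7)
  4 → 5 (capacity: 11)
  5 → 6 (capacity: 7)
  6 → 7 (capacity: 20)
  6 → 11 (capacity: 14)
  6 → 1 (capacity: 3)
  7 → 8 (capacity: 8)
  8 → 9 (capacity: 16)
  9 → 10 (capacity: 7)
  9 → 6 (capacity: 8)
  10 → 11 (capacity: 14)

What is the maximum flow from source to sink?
Maximum flow = 7

Max flow: 7

Flow assignment:
  0 → 1: 7/15
  1 → 2: 7/7
  2 → 3: 7/15
  3 → 10: 7/7
  10 → 11: 7/14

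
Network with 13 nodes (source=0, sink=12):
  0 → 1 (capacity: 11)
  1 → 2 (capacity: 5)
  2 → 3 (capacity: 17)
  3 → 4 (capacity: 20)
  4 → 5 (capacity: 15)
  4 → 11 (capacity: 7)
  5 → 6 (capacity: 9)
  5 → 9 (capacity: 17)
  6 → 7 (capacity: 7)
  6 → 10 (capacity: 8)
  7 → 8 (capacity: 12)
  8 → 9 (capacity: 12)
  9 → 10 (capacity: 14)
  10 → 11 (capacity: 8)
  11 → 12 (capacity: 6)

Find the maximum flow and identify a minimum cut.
Max flow = 5, Min cut edges: (1,2)

Maximum flow: 5
Minimum cut: (1,2)
Partition: S = [0, 1], T = [2, 3, 4, 5, 6, 7, 8, 9, 10, 11, 12]

Max-flow min-cut theorem verified: both equal 5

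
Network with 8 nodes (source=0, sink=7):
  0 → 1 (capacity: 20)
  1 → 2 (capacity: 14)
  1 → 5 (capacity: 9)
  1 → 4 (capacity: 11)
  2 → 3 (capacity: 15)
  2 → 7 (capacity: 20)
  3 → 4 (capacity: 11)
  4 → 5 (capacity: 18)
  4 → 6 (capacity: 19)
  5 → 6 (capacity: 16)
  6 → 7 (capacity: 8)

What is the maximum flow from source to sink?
Maximum flow = 20

Max flow: 20

Flow assignment:
  0 → 1: 20/20
  1 → 2: 14/14
  1 → 5: 6/9
  2 → 7: 14/20
  5 → 6: 6/16
  6 → 7: 6/8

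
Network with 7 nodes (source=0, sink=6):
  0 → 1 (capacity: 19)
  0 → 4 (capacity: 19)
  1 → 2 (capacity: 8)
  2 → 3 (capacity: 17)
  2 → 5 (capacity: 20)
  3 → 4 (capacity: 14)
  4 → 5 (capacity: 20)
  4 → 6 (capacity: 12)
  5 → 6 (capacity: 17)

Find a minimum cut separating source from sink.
Min cut value = 27, edges: (0,4), (1,2)

Min cut value: 27
Partition: S = [0, 1], T = [2, 3, 4, 5, 6]
Cut edges: (0,4), (1,2)

By max-flow min-cut theorem, max flow = min cut = 27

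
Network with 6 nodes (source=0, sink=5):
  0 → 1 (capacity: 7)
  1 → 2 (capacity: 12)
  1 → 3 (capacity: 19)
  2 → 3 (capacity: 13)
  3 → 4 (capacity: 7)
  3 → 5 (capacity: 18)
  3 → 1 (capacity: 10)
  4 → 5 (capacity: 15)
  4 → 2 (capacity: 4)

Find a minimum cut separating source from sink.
Min cut value = 7, edges: (0,1)

Min cut value: 7
Partition: S = [0], T = [1, 2, 3, 4, 5]
Cut edges: (0,1)

By max-flow min-cut theorem, max flow = min cut = 7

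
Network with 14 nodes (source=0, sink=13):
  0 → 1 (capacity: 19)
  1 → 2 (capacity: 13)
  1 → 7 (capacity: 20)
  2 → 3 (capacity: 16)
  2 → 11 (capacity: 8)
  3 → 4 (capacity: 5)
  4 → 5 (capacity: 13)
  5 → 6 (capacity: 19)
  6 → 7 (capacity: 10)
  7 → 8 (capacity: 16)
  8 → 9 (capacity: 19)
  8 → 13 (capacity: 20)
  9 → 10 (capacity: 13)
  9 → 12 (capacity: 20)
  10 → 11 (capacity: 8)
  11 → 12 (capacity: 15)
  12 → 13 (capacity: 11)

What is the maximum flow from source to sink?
Maximum flow = 19

Max flow: 19

Flow assignment:
  0 → 1: 19/19
  1 → 2: 3/13
  1 → 7: 16/20
  2 → 11: 3/8
  7 → 8: 16/16
  8 → 13: 16/20
  11 → 12: 3/15
  12 → 13: 3/11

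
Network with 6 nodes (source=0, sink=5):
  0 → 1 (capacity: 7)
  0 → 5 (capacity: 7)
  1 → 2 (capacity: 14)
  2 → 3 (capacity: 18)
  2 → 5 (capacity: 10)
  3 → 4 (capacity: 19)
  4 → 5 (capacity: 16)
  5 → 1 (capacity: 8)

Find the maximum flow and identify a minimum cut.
Max flow = 14, Min cut edges: (0,1), (0,5)

Maximum flow: 14
Minimum cut: (0,1), (0,5)
Partition: S = [0], T = [1, 2, 3, 4, 5]

Max-flow min-cut theorem verified: both equal 14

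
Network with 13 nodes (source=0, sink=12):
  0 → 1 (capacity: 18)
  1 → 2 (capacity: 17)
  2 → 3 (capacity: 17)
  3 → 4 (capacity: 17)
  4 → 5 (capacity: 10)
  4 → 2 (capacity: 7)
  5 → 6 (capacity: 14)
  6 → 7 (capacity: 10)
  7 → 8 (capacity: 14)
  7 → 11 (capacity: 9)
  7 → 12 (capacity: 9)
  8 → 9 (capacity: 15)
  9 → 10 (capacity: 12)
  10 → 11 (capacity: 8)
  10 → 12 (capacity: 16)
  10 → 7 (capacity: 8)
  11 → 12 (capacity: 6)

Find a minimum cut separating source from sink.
Min cut value = 10, edges: (6,7)

Min cut value: 10
Partition: S = [0, 1, 2, 3, 4, 5, 6], T = [7, 8, 9, 10, 11, 12]
Cut edges: (6,7)

By max-flow min-cut theorem, max flow = min cut = 10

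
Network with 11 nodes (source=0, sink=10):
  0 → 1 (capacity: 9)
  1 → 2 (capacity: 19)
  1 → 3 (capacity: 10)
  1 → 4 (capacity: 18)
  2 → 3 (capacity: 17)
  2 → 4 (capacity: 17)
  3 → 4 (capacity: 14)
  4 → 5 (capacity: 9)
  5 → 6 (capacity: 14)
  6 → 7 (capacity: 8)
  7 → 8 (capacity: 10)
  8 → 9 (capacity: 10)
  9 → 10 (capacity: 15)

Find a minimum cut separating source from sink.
Min cut value = 8, edges: (6,7)

Min cut value: 8
Partition: S = [0, 1, 2, 3, 4, 5, 6], T = [7, 8, 9, 10]
Cut edges: (6,7)

By max-flow min-cut theorem, max flow = min cut = 8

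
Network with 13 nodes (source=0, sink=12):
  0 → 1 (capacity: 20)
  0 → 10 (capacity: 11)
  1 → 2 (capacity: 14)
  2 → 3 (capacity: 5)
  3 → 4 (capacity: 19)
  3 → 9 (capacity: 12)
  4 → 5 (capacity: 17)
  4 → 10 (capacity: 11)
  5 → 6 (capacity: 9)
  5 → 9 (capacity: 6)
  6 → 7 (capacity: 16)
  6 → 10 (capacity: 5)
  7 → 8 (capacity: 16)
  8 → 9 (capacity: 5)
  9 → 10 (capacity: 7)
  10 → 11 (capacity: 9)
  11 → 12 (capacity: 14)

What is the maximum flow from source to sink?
Maximum flow = 9

Max flow: 9

Flow assignment:
  0 → 1: 5/20
  0 → 10: 4/11
  1 → 2: 5/14
  2 → 3: 5/5
  3 → 4: 5/19
  4 → 10: 5/11
  10 → 11: 9/9
  11 → 12: 9/14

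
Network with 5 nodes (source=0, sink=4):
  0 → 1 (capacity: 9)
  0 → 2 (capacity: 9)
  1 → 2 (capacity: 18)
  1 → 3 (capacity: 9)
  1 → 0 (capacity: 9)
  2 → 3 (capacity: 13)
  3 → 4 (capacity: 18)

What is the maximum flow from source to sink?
Maximum flow = 18

Max flow: 18

Flow assignment:
  0 → 1: 9/9
  0 → 2: 9/9
  1 → 3: 9/9
  2 → 3: 9/13
  3 → 4: 18/18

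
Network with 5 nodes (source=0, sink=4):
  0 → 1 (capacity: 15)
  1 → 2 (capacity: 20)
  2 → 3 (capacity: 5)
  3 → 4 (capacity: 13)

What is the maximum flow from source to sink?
Maximum flow = 5

Max flow: 5

Flow assignment:
  0 → 1: 5/15
  1 → 2: 5/20
  2 → 3: 5/5
  3 → 4: 5/13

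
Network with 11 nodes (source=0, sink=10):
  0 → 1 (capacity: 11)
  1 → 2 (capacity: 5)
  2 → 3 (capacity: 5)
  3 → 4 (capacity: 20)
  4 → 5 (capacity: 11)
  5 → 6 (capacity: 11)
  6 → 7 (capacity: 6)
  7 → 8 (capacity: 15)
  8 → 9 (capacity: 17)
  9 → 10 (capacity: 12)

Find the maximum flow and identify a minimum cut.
Max flow = 5, Min cut edges: (2,3)

Maximum flow: 5
Minimum cut: (2,3)
Partition: S = [0, 1, 2], T = [3, 4, 5, 6, 7, 8, 9, 10]

Max-flow min-cut theorem verified: both equal 5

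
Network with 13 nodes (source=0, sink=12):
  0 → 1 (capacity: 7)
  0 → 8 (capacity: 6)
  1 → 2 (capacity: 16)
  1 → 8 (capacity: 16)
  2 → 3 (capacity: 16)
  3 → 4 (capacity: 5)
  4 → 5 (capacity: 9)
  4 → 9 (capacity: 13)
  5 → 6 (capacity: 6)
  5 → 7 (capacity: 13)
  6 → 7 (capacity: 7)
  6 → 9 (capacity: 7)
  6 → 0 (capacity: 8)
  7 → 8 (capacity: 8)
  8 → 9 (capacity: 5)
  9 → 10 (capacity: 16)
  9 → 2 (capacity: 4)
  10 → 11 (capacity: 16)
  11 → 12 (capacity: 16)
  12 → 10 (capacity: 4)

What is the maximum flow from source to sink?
Maximum flow = 10

Max flow: 10

Flow assignment:
  0 → 1: 5/7
  0 → 8: 5/6
  1 → 2: 5/16
  2 → 3: 5/16
  3 → 4: 5/5
  4 → 9: 5/13
  8 → 9: 5/5
  9 → 10: 10/16
  10 → 11: 10/16
  11 → 12: 10/16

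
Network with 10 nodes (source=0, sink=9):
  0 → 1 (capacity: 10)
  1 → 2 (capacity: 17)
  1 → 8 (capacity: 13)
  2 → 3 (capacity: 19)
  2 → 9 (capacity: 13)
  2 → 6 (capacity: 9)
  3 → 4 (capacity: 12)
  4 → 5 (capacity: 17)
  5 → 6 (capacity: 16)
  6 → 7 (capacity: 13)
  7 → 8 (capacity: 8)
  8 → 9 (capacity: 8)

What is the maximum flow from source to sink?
Maximum flow = 10

Max flow: 10

Flow assignment:
  0 → 1: 10/10
  1 → 2: 10/17
  2 → 9: 10/13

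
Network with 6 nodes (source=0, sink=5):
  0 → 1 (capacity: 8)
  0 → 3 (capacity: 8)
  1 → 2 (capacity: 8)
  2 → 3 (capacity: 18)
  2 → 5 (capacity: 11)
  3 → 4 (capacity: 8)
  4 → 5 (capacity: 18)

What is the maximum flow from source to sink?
Maximum flow = 16

Max flow: 16

Flow assignment:
  0 → 1: 8/8
  0 → 3: 8/8
  1 → 2: 8/8
  2 → 5: 8/11
  3 → 4: 8/8
  4 → 5: 8/18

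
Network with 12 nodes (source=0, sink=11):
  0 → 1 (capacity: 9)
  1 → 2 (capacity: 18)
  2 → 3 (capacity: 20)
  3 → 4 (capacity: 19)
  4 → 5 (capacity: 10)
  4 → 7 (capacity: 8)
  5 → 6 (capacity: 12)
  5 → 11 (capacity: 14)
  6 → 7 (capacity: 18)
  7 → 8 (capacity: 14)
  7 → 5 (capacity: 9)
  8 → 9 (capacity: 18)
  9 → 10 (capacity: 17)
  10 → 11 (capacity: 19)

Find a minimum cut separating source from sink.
Min cut value = 9, edges: (0,1)

Min cut value: 9
Partition: S = [0], T = [1, 2, 3, 4, 5, 6, 7, 8, 9, 10, 11]
Cut edges: (0,1)

By max-flow min-cut theorem, max flow = min cut = 9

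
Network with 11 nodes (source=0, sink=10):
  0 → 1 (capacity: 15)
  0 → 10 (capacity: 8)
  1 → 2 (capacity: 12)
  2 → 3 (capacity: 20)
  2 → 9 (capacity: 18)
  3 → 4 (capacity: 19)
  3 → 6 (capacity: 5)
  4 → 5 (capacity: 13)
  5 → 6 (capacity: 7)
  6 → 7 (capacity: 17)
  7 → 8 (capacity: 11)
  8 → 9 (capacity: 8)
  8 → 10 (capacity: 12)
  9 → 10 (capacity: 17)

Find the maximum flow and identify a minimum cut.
Max flow = 20, Min cut edges: (0,10), (1,2)

Maximum flow: 20
Minimum cut: (0,10), (1,2)
Partition: S = [0, 1], T = [2, 3, 4, 5, 6, 7, 8, 9, 10]

Max-flow min-cut theorem verified: both equal 20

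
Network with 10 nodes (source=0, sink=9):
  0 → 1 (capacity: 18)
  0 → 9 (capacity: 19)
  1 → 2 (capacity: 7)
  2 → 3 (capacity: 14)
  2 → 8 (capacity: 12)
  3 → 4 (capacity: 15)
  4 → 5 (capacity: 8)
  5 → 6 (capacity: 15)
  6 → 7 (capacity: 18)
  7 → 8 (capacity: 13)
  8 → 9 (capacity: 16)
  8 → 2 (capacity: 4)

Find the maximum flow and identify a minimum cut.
Max flow = 26, Min cut edges: (0,9), (1,2)

Maximum flow: 26
Minimum cut: (0,9), (1,2)
Partition: S = [0, 1], T = [2, 3, 4, 5, 6, 7, 8, 9]

Max-flow min-cut theorem verified: both equal 26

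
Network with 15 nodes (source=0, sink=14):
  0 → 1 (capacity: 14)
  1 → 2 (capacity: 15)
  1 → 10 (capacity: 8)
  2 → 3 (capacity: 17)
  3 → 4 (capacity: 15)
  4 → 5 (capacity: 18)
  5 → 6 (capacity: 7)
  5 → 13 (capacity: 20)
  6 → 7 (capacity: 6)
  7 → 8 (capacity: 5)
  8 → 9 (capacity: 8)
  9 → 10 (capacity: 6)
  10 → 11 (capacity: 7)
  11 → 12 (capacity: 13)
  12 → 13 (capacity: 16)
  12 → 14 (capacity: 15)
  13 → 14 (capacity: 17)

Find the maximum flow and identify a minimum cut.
Max flow = 14, Min cut edges: (0,1)

Maximum flow: 14
Minimum cut: (0,1)
Partition: S = [0], T = [1, 2, 3, 4, 5, 6, 7, 8, 9, 10, 11, 12, 13, 14]

Max-flow min-cut theorem verified: both equal 14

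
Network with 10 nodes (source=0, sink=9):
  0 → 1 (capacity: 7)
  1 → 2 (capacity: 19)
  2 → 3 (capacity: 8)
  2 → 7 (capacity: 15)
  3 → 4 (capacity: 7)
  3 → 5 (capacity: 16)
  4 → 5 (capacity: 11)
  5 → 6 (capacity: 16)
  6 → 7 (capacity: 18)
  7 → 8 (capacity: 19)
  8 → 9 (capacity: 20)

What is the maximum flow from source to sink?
Maximum flow = 7

Max flow: 7

Flow assignment:
  0 → 1: 7/7
  1 → 2: 7/19
  2 → 7: 7/15
  7 → 8: 7/19
  8 → 9: 7/20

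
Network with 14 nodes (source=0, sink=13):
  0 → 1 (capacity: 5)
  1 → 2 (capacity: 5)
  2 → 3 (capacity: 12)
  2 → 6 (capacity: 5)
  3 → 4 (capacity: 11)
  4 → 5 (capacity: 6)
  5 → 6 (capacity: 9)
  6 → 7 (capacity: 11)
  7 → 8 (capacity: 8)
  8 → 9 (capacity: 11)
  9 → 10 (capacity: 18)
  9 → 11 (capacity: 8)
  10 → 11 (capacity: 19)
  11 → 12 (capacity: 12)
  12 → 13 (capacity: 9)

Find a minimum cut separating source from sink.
Min cut value = 5, edges: (1,2)

Min cut value: 5
Partition: S = [0, 1], T = [2, 3, 4, 5, 6, 7, 8, 9, 10, 11, 12, 13]
Cut edges: (1,2)

By max-flow min-cut theorem, max flow = min cut = 5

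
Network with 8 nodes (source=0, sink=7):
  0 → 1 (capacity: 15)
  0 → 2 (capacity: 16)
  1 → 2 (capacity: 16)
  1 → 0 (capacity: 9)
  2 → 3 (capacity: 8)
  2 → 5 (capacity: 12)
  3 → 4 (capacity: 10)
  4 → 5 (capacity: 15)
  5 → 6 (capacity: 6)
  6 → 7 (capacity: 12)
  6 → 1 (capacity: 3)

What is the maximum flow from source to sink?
Maximum flow = 6

Max flow: 6

Flow assignment:
  0 → 1: 6/15
  1 → 2: 6/16
  2 → 3: 6/8
  3 → 4: 6/10
  4 → 5: 6/15
  5 → 6: 6/6
  6 → 7: 6/12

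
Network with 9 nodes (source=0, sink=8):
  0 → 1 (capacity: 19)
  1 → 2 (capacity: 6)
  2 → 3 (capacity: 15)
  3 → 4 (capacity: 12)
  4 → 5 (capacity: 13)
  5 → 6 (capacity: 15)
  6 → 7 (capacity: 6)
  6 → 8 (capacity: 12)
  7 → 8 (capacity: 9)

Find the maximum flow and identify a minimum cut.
Max flow = 6, Min cut edges: (1,2)

Maximum flow: 6
Minimum cut: (1,2)
Partition: S = [0, 1], T = [2, 3, 4, 5, 6, 7, 8]

Max-flow min-cut theorem verified: both equal 6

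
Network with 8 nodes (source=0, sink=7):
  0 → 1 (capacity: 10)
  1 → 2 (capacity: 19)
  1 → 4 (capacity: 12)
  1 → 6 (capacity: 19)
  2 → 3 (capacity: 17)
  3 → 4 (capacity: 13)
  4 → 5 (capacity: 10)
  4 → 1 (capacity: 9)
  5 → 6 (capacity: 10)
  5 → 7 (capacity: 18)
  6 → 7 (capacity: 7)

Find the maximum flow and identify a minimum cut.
Max flow = 10, Min cut edges: (0,1)

Maximum flow: 10
Minimum cut: (0,1)
Partition: S = [0], T = [1, 2, 3, 4, 5, 6, 7]

Max-flow min-cut theorem verified: both equal 10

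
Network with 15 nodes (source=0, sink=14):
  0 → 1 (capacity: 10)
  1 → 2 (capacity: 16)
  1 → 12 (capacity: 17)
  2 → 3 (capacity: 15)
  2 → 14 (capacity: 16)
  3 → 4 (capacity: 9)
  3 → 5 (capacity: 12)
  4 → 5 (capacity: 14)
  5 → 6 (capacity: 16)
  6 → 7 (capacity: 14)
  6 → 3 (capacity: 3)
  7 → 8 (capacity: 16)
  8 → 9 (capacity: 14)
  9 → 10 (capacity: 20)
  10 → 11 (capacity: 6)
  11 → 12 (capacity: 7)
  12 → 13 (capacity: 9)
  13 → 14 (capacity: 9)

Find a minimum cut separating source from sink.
Min cut value = 10, edges: (0,1)

Min cut value: 10
Partition: S = [0], T = [1, 2, 3, 4, 5, 6, 7, 8, 9, 10, 11, 12, 13, 14]
Cut edges: (0,1)

By max-flow min-cut theorem, max flow = min cut = 10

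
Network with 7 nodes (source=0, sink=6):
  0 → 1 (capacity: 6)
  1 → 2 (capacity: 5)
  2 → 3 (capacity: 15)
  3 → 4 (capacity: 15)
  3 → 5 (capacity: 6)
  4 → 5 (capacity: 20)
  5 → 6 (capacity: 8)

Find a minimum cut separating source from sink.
Min cut value = 5, edges: (1,2)

Min cut value: 5
Partition: S = [0, 1], T = [2, 3, 4, 5, 6]
Cut edges: (1,2)

By max-flow min-cut theorem, max flow = min cut = 5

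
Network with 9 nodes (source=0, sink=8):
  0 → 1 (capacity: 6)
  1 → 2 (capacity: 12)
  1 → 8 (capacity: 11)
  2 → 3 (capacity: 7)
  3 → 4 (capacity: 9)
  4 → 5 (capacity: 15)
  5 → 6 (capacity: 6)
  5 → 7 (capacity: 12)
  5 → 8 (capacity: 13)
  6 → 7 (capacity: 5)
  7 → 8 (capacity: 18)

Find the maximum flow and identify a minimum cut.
Max flow = 6, Min cut edges: (0,1)

Maximum flow: 6
Minimum cut: (0,1)
Partition: S = [0], T = [1, 2, 3, 4, 5, 6, 7, 8]

Max-flow min-cut theorem verified: both equal 6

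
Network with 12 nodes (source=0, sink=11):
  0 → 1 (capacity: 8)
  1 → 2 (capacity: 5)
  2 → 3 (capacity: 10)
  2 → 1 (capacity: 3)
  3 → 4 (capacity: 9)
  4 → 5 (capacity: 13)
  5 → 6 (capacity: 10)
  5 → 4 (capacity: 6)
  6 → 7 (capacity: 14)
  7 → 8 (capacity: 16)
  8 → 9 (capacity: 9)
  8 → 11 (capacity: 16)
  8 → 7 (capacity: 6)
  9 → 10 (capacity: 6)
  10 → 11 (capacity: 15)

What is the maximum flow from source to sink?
Maximum flow = 5

Max flow: 5

Flow assignment:
  0 → 1: 5/8
  1 → 2: 5/5
  2 → 3: 5/10
  3 → 4: 5/9
  4 → 5: 5/13
  5 → 6: 5/10
  6 → 7: 5/14
  7 → 8: 5/16
  8 → 11: 5/16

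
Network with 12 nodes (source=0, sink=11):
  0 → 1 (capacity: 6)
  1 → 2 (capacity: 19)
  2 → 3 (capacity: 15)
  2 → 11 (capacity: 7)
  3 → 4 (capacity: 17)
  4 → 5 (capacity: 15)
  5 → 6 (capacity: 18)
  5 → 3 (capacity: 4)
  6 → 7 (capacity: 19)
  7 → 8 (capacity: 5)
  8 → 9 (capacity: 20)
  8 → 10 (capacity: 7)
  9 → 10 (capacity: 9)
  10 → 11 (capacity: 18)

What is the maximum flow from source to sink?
Maximum flow = 6

Max flow: 6

Flow assignment:
  0 → 1: 6/6
  1 → 2: 6/19
  2 → 11: 6/7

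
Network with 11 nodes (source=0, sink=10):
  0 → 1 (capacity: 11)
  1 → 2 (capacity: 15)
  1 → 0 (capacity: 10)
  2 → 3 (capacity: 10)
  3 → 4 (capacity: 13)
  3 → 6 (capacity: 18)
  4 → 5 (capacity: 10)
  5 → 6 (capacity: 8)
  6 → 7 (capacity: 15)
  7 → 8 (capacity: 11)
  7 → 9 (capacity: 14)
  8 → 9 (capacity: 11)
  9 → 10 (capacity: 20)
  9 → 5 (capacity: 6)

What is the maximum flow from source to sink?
Maximum flow = 10

Max flow: 10

Flow assignment:
  0 → 1: 10/11
  1 → 2: 10/15
  2 → 3: 10/10
  3 → 6: 10/18
  6 → 7: 10/15
  7 → 9: 10/14
  9 → 10: 10/20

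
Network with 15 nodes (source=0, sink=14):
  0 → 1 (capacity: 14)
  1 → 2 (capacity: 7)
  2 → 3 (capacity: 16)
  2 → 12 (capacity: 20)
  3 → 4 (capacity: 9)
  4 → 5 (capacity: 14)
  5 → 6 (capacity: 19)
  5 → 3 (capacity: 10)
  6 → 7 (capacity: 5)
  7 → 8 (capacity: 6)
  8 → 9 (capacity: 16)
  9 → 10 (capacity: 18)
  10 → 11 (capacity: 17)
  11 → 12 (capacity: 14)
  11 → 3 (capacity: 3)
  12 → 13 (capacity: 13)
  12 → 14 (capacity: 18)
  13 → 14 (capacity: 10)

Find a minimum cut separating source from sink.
Min cut value = 7, edges: (1,2)

Min cut value: 7
Partition: S = [0, 1], T = [2, 3, 4, 5, 6, 7, 8, 9, 10, 11, 12, 13, 14]
Cut edges: (1,2)

By max-flow min-cut theorem, max flow = min cut = 7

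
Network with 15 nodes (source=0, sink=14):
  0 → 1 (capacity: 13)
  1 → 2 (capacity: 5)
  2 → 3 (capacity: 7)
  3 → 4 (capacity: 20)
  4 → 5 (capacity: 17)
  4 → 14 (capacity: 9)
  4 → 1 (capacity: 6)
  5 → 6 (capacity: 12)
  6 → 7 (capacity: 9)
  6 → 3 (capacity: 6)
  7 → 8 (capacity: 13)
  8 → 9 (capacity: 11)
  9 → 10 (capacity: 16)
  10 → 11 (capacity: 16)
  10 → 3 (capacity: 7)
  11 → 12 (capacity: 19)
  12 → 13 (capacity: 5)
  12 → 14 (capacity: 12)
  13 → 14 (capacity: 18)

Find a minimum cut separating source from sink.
Min cut value = 5, edges: (1,2)

Min cut value: 5
Partition: S = [0, 1], T = [2, 3, 4, 5, 6, 7, 8, 9, 10, 11, 12, 13, 14]
Cut edges: (1,2)

By max-flow min-cut theorem, max flow = min cut = 5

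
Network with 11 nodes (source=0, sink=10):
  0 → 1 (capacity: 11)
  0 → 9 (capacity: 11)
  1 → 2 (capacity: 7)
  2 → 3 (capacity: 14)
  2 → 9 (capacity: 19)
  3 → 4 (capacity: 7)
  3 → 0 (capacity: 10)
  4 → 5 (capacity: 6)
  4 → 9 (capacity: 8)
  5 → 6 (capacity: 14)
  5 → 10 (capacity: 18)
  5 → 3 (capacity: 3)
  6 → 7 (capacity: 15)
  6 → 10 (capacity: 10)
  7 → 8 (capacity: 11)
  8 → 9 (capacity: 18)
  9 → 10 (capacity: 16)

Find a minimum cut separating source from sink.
Min cut value = 18, edges: (0,9), (1,2)

Min cut value: 18
Partition: S = [0, 1], T = [2, 3, 4, 5, 6, 7, 8, 9, 10]
Cut edges: (0,9), (1,2)

By max-flow min-cut theorem, max flow = min cut = 18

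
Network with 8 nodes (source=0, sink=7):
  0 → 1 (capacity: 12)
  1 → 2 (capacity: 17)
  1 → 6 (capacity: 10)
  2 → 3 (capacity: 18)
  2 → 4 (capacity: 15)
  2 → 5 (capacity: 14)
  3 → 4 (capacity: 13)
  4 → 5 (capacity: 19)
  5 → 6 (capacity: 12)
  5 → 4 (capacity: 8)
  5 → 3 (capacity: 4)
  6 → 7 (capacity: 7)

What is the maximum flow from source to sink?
Maximum flow = 7

Max flow: 7

Flow assignment:
  0 → 1: 7/12
  1 → 2: 2/17
  1 → 6: 5/10
  2 → 5: 2/14
  5 → 6: 2/12
  6 → 7: 7/7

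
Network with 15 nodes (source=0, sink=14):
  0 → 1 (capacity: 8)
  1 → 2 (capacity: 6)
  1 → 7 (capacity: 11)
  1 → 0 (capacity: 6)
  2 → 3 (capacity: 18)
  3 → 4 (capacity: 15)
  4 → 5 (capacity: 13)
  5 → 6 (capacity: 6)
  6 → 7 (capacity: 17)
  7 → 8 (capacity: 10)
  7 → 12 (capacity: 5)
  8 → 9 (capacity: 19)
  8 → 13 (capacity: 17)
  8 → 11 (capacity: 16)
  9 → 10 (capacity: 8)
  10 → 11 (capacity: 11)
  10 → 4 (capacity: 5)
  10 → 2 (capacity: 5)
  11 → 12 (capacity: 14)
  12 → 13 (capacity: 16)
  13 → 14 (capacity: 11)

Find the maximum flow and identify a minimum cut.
Max flow = 8, Min cut edges: (0,1)

Maximum flow: 8
Minimum cut: (0,1)
Partition: S = [0], T = [1, 2, 3, 4, 5, 6, 7, 8, 9, 10, 11, 12, 13, 14]

Max-flow min-cut theorem verified: both equal 8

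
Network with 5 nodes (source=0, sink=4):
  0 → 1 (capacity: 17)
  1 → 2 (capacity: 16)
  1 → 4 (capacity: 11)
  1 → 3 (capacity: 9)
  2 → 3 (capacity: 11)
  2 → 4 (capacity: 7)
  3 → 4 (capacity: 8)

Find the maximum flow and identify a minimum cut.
Max flow = 17, Min cut edges: (0,1)

Maximum flow: 17
Minimum cut: (0,1)
Partition: S = [0], T = [1, 2, 3, 4]

Max-flow min-cut theorem verified: both equal 17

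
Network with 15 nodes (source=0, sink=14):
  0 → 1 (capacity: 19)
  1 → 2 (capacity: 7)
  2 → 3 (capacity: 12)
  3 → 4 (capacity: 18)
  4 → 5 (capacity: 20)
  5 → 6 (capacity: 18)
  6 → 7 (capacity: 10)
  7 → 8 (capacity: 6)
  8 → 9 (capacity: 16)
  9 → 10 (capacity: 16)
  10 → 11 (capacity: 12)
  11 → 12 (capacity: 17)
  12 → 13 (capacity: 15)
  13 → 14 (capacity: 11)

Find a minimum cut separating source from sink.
Min cut value = 6, edges: (7,8)

Min cut value: 6
Partition: S = [0, 1, 2, 3, 4, 5, 6, 7], T = [8, 9, 10, 11, 12, 13, 14]
Cut edges: (7,8)

By max-flow min-cut theorem, max flow = min cut = 6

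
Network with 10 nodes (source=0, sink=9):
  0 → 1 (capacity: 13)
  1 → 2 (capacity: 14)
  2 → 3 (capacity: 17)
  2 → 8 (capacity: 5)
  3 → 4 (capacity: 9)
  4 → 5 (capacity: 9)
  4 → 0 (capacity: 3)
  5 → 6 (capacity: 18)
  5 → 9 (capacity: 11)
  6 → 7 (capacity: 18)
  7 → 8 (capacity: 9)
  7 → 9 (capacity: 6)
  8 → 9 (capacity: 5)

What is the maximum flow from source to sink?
Maximum flow = 13

Max flow: 13

Flow assignment:
  0 → 1: 13/13
  1 → 2: 13/14
  2 → 3: 8/17
  2 → 8: 5/5
  3 → 4: 8/9
  4 → 5: 8/9
  5 → 9: 8/11
  8 → 9: 5/5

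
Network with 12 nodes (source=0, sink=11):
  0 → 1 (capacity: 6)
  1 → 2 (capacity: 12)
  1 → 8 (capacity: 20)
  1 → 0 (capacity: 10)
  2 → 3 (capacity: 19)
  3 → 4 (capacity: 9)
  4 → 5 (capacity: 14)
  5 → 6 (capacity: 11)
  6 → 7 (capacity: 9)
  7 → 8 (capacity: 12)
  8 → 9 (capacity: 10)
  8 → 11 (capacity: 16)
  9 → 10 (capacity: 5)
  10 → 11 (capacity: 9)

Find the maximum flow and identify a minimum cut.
Max flow = 6, Min cut edges: (0,1)

Maximum flow: 6
Minimum cut: (0,1)
Partition: S = [0], T = [1, 2, 3, 4, 5, 6, 7, 8, 9, 10, 11]

Max-flow min-cut theorem verified: both equal 6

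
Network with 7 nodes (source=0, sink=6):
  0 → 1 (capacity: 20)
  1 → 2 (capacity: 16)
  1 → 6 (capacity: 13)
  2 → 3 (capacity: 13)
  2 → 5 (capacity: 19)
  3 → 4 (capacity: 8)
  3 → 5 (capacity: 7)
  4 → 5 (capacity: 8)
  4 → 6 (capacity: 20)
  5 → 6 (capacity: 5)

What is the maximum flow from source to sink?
Maximum flow = 20

Max flow: 20

Flow assignment:
  0 → 1: 20/20
  1 → 2: 7/16
  1 → 6: 13/13
  2 → 3: 2/13
  2 → 5: 5/19
  3 → 4: 2/8
  4 → 6: 2/20
  5 → 6: 5/5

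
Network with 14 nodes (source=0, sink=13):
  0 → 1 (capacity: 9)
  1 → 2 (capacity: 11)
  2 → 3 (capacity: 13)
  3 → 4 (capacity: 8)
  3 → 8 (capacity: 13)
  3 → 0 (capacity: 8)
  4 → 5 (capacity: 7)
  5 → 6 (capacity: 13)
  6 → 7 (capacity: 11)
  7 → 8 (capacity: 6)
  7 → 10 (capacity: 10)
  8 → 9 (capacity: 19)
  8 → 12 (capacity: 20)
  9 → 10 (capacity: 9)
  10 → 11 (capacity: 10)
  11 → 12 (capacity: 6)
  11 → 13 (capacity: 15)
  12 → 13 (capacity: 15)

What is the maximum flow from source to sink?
Maximum flow = 9

Max flow: 9

Flow assignment:
  0 → 1: 9/9
  1 → 2: 9/11
  2 → 3: 9/13
  3 → 8: 9/13
  8 → 12: 9/20
  12 → 13: 9/15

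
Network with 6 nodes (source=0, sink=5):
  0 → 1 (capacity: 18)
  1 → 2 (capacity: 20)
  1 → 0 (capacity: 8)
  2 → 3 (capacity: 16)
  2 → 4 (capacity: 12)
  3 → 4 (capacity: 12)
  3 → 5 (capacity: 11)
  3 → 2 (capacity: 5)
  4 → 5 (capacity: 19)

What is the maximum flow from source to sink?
Maximum flow = 18

Max flow: 18

Flow assignment:
  0 → 1: 18/18
  1 → 2: 18/20
  2 → 3: 16/16
  2 → 4: 2/12
  3 → 4: 5/12
  3 → 5: 11/11
  4 → 5: 7/19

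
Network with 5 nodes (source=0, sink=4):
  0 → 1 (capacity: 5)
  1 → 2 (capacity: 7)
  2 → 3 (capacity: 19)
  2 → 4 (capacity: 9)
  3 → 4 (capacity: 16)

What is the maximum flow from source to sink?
Maximum flow = 5

Max flow: 5

Flow assignment:
  0 → 1: 5/5
  1 → 2: 5/7
  2 → 4: 5/9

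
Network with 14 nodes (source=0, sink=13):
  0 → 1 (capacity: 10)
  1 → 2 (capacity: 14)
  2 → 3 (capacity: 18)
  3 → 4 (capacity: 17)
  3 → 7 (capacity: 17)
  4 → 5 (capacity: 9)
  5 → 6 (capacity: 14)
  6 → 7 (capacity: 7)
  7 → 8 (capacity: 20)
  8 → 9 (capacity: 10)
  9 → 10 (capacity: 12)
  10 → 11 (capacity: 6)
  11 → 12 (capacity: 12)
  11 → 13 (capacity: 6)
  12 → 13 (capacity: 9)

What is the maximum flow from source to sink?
Maximum flow = 6

Max flow: 6

Flow assignment:
  0 → 1: 6/10
  1 → 2: 6/14
  2 → 3: 6/18
  3 → 7: 6/17
  7 → 8: 6/20
  8 → 9: 6/10
  9 → 10: 6/12
  10 → 11: 6/6
  11 → 13: 6/6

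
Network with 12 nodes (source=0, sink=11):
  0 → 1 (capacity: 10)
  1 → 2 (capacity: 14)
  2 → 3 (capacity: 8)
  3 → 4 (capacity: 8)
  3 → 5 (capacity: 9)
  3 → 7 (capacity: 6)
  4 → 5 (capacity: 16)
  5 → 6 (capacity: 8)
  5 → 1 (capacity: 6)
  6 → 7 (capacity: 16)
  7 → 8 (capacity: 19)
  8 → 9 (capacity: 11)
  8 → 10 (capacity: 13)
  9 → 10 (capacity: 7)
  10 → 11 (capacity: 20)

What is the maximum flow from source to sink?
Maximum flow = 8

Max flow: 8

Flow assignment:
  0 → 1: 8/10
  1 → 2: 8/14
  2 → 3: 8/8
  3 → 5: 2/9
  3 → 7: 6/6
  5 → 6: 2/8
  6 → 7: 2/16
  7 → 8: 8/19
  8 → 10: 8/13
  10 → 11: 8/20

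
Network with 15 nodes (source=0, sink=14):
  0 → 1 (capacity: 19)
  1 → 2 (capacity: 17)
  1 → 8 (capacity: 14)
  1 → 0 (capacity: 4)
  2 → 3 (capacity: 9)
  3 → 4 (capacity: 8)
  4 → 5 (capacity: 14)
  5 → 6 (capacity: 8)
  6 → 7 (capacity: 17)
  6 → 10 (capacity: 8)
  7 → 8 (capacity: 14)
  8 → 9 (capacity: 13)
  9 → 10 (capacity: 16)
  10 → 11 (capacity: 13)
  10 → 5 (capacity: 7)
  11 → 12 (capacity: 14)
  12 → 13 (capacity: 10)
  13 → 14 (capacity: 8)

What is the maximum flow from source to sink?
Maximum flow = 8

Max flow: 8

Flow assignment:
  0 → 1: 8/19
  1 → 2: 6/17
  1 → 8: 2/14
  2 → 3: 6/9
  3 → 4: 6/8
  4 → 5: 6/14
  5 → 6: 6/8
  6 → 7: 6/17
  7 → 8: 6/14
  8 → 9: 8/13
  9 → 10: 8/16
  10 → 11: 8/13
  11 → 12: 8/14
  12 → 13: 8/10
  13 → 14: 8/8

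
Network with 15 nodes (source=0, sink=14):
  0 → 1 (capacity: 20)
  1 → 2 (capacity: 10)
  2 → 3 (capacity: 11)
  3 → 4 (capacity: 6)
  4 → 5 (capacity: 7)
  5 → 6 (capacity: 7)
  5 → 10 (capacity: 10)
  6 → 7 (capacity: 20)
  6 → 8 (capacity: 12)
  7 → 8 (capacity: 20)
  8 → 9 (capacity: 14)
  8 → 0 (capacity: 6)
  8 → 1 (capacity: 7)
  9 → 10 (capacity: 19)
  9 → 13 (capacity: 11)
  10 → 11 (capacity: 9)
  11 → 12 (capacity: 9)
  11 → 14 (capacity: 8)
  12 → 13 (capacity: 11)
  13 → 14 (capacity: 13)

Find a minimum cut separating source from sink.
Min cut value = 6, edges: (3,4)

Min cut value: 6
Partition: S = [0, 1, 2, 3], T = [4, 5, 6, 7, 8, 9, 10, 11, 12, 13, 14]
Cut edges: (3,4)

By max-flow min-cut theorem, max flow = min cut = 6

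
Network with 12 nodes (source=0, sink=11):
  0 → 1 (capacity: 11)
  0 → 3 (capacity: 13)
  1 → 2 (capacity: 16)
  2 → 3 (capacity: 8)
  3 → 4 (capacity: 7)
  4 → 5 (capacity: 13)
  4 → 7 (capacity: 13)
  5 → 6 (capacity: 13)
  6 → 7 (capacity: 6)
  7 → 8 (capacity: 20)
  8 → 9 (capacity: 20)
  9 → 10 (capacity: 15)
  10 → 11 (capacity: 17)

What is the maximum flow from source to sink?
Maximum flow = 7

Max flow: 7

Flow assignment:
  0 → 3: 7/13
  3 → 4: 7/7
  4 → 7: 7/13
  7 → 8: 7/20
  8 → 9: 7/20
  9 → 10: 7/15
  10 → 11: 7/17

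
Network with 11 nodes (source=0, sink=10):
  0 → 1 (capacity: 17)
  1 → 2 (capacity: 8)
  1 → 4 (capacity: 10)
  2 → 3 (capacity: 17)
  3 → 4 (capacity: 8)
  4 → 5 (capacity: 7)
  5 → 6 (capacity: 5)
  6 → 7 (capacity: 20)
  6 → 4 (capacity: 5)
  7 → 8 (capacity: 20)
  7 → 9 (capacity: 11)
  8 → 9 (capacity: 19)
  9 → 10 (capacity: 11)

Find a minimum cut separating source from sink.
Min cut value = 5, edges: (5,6)

Min cut value: 5
Partition: S = [0, 1, 2, 3, 4, 5], T = [6, 7, 8, 9, 10]
Cut edges: (5,6)

By max-flow min-cut theorem, max flow = min cut = 5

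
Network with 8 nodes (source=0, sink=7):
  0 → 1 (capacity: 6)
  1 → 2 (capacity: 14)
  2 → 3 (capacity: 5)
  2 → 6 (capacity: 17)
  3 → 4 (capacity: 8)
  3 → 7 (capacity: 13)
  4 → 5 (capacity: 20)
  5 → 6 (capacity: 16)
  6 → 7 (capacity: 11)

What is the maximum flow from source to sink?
Maximum flow = 6

Max flow: 6

Flow assignment:
  0 → 1: 6/6
  1 → 2: 6/14
  2 → 3: 5/5
  2 → 6: 1/17
  3 → 7: 5/13
  6 → 7: 1/11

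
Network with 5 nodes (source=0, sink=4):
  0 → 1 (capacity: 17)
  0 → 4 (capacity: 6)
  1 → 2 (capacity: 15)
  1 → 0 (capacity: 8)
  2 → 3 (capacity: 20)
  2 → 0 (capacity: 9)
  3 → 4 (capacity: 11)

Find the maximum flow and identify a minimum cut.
Max flow = 17, Min cut edges: (0,4), (3,4)

Maximum flow: 17
Minimum cut: (0,4), (3,4)
Partition: S = [0, 1, 2, 3], T = [4]

Max-flow min-cut theorem verified: both equal 17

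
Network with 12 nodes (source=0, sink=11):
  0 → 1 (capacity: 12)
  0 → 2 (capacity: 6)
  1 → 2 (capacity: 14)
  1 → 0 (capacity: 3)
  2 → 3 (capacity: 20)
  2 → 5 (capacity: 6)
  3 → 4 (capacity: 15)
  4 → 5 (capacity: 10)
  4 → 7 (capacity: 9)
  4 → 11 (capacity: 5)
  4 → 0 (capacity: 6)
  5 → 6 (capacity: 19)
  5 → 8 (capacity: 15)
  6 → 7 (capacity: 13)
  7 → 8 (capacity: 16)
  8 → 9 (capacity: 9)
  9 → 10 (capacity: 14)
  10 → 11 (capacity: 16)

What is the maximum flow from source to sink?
Maximum flow = 14

Max flow: 14

Flow assignment:
  0 → 1: 12/12
  0 → 2: 3/6
  1 → 2: 12/14
  2 → 3: 15/20
  3 → 4: 15/15
  4 → 5: 9/10
  4 → 11: 5/5
  4 → 0: 1/6
  5 → 8: 9/15
  8 → 9: 9/9
  9 → 10: 9/14
  10 → 11: 9/16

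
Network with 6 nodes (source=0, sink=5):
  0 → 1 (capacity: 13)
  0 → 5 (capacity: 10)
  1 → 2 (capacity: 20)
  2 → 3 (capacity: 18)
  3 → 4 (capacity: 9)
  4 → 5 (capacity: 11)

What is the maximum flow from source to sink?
Maximum flow = 19

Max flow: 19

Flow assignment:
  0 → 1: 9/13
  0 → 5: 10/10
  1 → 2: 9/20
  2 → 3: 9/18
  3 → 4: 9/9
  4 → 5: 9/11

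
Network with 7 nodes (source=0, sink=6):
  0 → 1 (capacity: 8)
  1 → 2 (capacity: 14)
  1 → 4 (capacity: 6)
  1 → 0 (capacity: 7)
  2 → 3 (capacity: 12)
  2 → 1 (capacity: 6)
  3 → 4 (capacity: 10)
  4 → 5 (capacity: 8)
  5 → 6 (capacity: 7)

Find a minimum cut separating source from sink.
Min cut value = 7, edges: (5,6)

Min cut value: 7
Partition: S = [0, 1, 2, 3, 4, 5], T = [6]
Cut edges: (5,6)

By max-flow min-cut theorem, max flow = min cut = 7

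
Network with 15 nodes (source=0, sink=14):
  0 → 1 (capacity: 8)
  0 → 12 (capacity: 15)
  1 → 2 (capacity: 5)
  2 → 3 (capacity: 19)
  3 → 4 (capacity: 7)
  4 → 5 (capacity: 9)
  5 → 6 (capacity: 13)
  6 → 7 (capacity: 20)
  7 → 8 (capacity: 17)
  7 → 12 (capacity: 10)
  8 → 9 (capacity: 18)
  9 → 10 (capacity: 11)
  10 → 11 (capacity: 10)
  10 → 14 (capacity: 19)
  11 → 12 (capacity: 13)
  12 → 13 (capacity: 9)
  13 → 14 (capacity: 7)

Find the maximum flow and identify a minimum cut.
Max flow = 12, Min cut edges: (1,2), (13,14)

Maximum flow: 12
Minimum cut: (1,2), (13,14)
Partition: S = [0, 1, 11, 12, 13], T = [2, 3, 4, 5, 6, 7, 8, 9, 10, 14]

Max-flow min-cut theorem verified: both equal 12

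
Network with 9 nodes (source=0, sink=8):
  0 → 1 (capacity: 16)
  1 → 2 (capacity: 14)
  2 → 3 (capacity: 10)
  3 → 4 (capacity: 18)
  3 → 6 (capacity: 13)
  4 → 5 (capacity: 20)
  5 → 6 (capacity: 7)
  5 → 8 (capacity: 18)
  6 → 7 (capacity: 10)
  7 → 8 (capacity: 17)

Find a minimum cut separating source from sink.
Min cut value = 10, edges: (2,3)

Min cut value: 10
Partition: S = [0, 1, 2], T = [3, 4, 5, 6, 7, 8]
Cut edges: (2,3)

By max-flow min-cut theorem, max flow = min cut = 10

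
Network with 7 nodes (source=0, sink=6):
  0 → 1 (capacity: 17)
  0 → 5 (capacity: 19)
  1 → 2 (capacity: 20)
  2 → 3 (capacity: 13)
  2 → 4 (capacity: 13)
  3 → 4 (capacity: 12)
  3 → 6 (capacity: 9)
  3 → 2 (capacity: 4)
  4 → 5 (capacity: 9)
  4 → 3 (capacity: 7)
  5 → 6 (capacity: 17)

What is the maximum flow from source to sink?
Maximum flow = 26

Max flow: 26

Flow assignment:
  0 → 1: 17/17
  0 → 5: 9/19
  1 → 2: 17/20
  2 → 3: 13/13
  2 → 4: 4/13
  3 → 4: 4/12
  3 → 6: 9/9
  4 → 5: 8/9
  5 → 6: 17/17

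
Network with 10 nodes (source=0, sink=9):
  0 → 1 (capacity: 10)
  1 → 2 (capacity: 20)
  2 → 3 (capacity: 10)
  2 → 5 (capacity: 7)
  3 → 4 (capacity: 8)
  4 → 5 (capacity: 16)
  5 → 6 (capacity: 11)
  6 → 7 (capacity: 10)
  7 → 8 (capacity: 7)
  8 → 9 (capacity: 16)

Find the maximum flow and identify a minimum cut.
Max flow = 7, Min cut edges: (7,8)

Maximum flow: 7
Minimum cut: (7,8)
Partition: S = [0, 1, 2, 3, 4, 5, 6, 7], T = [8, 9]

Max-flow min-cut theorem verified: both equal 7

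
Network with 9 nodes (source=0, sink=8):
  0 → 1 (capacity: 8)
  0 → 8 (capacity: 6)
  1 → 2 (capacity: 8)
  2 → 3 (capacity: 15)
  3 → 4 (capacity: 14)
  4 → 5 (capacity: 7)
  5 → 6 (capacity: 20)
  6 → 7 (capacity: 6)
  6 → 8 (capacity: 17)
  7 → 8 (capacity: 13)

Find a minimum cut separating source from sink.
Min cut value = 13, edges: (0,8), (4,5)

Min cut value: 13
Partition: S = [0, 1, 2, 3, 4], T = [5, 6, 7, 8]
Cut edges: (0,8), (4,5)

By max-flow min-cut theorem, max flow = min cut = 13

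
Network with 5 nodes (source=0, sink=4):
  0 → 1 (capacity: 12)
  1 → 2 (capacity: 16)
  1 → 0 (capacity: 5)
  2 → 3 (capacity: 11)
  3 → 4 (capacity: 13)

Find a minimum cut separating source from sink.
Min cut value = 11, edges: (2,3)

Min cut value: 11
Partition: S = [0, 1, 2], T = [3, 4]
Cut edges: (2,3)

By max-flow min-cut theorem, max flow = min cut = 11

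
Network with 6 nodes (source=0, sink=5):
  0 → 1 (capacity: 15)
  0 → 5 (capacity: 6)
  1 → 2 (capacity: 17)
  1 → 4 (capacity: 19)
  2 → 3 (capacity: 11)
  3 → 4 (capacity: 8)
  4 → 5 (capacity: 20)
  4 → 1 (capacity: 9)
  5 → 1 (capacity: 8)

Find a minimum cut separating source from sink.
Min cut value = 21, edges: (0,1), (0,5)

Min cut value: 21
Partition: S = [0], T = [1, 2, 3, 4, 5]
Cut edges: (0,1), (0,5)

By max-flow min-cut theorem, max flow = min cut = 21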